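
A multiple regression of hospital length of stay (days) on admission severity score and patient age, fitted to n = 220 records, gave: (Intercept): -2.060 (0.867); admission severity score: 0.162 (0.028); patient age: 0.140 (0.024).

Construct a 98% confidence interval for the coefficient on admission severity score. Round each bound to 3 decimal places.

(0.096, 0.228)

Read off: b = 0.162, SE = 0.028 for admission severity score.
df = n − k − 1 = 220 − 2 − 1 = 217.
t* = t_{0.01, 217} = 2.343655.
Margin = t* × SE = 2.343655 × 0.028 = 0.06562.
CI: 0.162 ± 0.06562 → (0.096, 0.228).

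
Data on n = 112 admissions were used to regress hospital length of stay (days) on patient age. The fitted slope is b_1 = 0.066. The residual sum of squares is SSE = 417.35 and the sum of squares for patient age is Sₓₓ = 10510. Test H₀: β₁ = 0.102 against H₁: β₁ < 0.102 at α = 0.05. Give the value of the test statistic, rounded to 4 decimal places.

t = -1.8947

MSE = SSE/(n − 2) = 417.35/110 = 3.79409.
SE(b_1) = √(MSE/Sₓₓ) = √(3.79409/10510) = 0.019.
t = (0.066 − 0.102) / 0.019 = -1.8947.
df = n − 2 = 110.
One-sided p ≈ 0.0304, which is < 0.05, so reject H₀.
There is evidence that the true slope on patient age is below 0.102 days per unit.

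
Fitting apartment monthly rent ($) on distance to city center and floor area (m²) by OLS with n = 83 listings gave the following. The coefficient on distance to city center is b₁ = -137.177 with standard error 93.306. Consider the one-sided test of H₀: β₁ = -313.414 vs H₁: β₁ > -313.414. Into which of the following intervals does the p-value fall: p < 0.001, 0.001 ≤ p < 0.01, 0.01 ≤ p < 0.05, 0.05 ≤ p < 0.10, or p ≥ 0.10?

0.01 ≤ p < 0.05

t = (-137.177 − (-313.414)) / 93.306 = 1.889.
df = n − k − 1 = 83 − 2 − 1 = 80.
One-sided p = P(T_{80} > t) ≈ 0.0313.
So 0.01 ≤ p < 0.05.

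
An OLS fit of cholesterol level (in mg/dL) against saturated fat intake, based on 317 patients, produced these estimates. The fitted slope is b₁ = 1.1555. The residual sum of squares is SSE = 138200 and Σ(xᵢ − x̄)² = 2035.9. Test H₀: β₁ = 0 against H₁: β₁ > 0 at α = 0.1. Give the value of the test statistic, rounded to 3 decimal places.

MSE = SSE/(n − 2) = 138200/315 = 438.73.
SE(b₁) = √(MSE/Sₓₓ) = √(438.73/2035.9) = 0.464216.
t = 1.1555 / 0.464216 = 2.489.
df = n − 2 = 315.
One-sided p ≈ 0.0067, which is < 0.1, so reject H₀.
There is evidence that the true slope on saturated fat intake is positive.

t = 2.489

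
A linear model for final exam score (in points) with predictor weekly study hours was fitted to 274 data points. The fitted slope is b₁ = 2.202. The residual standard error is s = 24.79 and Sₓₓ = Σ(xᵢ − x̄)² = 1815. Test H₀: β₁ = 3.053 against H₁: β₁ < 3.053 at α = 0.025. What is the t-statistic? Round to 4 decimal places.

t = -1.4625

SE(b₁) = s/√Sₓₓ = 24.79/√1815 = 0.581886.
t = (2.202 − 3.053) / 0.581886 = -1.4625.
df = n − 2 = 272.
One-sided p ≈ 0.0724, which is ≥ 0.025, so fail to reject H₀.
The data do not give significant evidence that the true slope on weekly study hours is below 3.053 points per unit.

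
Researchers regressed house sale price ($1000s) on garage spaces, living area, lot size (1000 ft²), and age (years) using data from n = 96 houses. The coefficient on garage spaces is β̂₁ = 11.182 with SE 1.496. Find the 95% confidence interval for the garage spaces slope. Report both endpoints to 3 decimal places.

df = n − k − 1 = 96 − 4 − 1 = 91.
t* = t_{0.025, 91} = 1.986377.
Margin = t* × SE = 1.986377 × 1.496 = 2.97162.
CI: 11.182 ± 2.97162 → (8.210, 14.154).
With 95% confidence, each one-unit increase in garage spaces is associated with a change of between 8.210 and 14.154 $1000s in house sale price, holding the other predictors fixed.

(8.210, 14.154)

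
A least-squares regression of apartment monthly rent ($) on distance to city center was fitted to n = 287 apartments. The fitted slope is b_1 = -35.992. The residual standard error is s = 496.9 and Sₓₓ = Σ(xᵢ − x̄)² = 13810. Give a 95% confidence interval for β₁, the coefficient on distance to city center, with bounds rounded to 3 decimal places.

SE(b_1) = s/√Sₓₓ = 496.9/√13810 = 4.22836.
df = n − 2 = 285.
t* = t_{0.025, 285} = 1.968323.
Margin = t* × SE = 1.968323 × 4.22836 = 8.32278.
CI: -35.992 ± 8.32278 → (-44.315, -27.669).
With 95% confidence, each one-unit increase in distance to city center is associated with a change of between -44.315 and -27.669 $ in apartment monthly rent.

(-44.315, -27.669)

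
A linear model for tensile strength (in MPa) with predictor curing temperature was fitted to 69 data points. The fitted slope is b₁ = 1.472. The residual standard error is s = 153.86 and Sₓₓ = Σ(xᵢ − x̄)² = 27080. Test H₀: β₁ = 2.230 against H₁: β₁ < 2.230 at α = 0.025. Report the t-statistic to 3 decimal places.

t = -0.811

SE(b₁) = s/√Sₓₓ = 153.86/√27080 = 0.934978.
t = (1.472 − 2.230) / 0.934978 = -0.811.
df = n − 2 = 67.
One-sided p ≈ 0.2102, which is ≥ 0.025, so fail to reject H₀.
The data do not give significant evidence that the true slope on curing temperature is below 2.230 MPa per unit.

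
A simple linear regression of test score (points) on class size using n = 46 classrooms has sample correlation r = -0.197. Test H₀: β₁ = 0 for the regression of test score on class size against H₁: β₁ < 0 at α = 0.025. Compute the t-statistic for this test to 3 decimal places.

t = -1.333

t = r·√(n − 2)/√(1 − r²) = -0.197·√44/√0.961191 = -1.333.
df = n − 2 = 44.
One-sided p ≈ 0.0947, which is ≥ 0.025, so fail to reject H₀.
The data do not give significant evidence of a linear association between class size and test score.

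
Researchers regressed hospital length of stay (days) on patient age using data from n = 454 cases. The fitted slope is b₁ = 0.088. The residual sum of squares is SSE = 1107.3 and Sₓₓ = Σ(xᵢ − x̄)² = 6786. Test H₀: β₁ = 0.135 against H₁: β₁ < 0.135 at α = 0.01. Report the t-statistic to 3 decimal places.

t = -2.474

MSE = SSE/(n − 2) = 1107.3/452 = 2.44978.
SE(b₁) = √(MSE/Sₓₓ) = √(2.44978/6786) = 0.0190001.
t = (0.088 − 0.135) / 0.0190001 = -2.474.
df = n − 2 = 452.
One-sided p ≈ 0.0069, which is < 0.01, so reject H₀.
There is evidence that the true slope on patient age is below 0.135 days per unit.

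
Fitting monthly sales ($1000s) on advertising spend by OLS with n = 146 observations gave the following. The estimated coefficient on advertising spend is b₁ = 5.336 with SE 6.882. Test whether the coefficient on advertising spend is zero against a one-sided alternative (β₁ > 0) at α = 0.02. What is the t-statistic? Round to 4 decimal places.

H₀: β₁ = 0 vs H₁: β₁ > 0.
t = (b₁ − β₁⁰)/SE = 5.336 / 6.882 = 0.7754.
df = n − 2 = 146 − 2 = 144.
One-sided p ≈ 0.2197, which is ≥ 0.02, so fail to reject H₀.
The data do not give significant evidence that the true slope on advertising spend is positive.

t = 0.7754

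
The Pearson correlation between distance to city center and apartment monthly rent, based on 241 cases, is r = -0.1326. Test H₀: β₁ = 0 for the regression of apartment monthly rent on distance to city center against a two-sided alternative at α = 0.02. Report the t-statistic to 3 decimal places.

t = r·√(n − 2)/√(1 − r²) = -0.1326·√239/√0.982417 = -2.068.
df = n − 2 = 239.
Two-sided p ≈ 0.0397, which is ≥ 0.02, so fail to reject H₀.
The data do not give significant evidence of a linear association between distance to city center and apartment monthly rent.

t = -2.068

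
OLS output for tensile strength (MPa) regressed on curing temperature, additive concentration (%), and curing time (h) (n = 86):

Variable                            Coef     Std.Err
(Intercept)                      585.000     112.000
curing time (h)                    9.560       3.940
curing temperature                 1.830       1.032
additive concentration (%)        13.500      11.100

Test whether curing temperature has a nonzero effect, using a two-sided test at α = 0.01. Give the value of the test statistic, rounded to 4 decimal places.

t = 1.7733

Read off: b = 1.830, SE = 1.032 for curing temperature.
H₀: β₁ = 0 vs H₁: β₁ ≠ 0.
t = 1.830 / 1.032 = 1.7733.
df = n − k − 1 = 86 − 3 − 1 = 82.
Two-sided p ≈ 0.0799, which is ≥ 0.01, so fail to reject H₀.
The data do not give significant evidence of an association between curing temperature and tensile strength, after adjusting for the other predictors.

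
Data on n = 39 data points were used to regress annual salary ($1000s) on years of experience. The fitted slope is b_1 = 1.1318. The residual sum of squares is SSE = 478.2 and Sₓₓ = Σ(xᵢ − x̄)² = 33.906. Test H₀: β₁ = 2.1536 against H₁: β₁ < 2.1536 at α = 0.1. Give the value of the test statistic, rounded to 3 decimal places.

t = -1.655

MSE = SSE/(n − 2) = 478.2/37 = 12.9243.
SE(b_1) = √(MSE/Sₓₓ) = √(12.9243/33.906) = 0.617399.
t = (1.1318 − 2.1536) / 0.617399 = -1.655.
df = n − 2 = 37.
One-sided p ≈ 0.0532, which is < 0.1, so reject H₀.
There is evidence that the true slope on years of experience is below 2.1536 $1000s per unit.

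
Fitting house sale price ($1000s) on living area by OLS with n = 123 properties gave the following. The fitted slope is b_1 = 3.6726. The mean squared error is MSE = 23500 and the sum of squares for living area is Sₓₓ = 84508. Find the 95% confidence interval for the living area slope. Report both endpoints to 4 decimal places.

SE(b_1) = √(MSE/Sₓₓ) = √(23500/84508) = 0.527333.
df = n − 2 = 121.
t* = t_{0.025, 121} = 1.979764.
Margin = t* × SE = 1.979764 × 0.527333 = 1.043995.
CI: 3.6726 ± 1.043995 → (2.6286, 4.7166).
With 95% confidence, each one-unit increase in living area is associated with a change of between 2.6286 and 4.7166 $1000s in house sale price.

(2.6286, 4.7166)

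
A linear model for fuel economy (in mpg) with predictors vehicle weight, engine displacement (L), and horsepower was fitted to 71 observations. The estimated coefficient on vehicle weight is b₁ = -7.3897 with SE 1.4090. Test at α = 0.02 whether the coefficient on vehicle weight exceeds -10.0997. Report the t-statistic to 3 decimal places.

H₀: β₁ = -10.0997 vs H₁: β₁ > -10.0997.
t = (b₁ − β₁⁰)/SE = (-7.3897 − (-10.0997)) / 1.4090 = 1.923.
df = n − k − 1 = 71 − 3 − 1 = 67.
One-sided p ≈ 0.0293, which is ≥ 0.02, so fail to reject H₀.
The data do not give significant evidence that the true slope on vehicle weight exceeds -10.0997 mpg per unit, holding the other predictors fixed.

t = 1.923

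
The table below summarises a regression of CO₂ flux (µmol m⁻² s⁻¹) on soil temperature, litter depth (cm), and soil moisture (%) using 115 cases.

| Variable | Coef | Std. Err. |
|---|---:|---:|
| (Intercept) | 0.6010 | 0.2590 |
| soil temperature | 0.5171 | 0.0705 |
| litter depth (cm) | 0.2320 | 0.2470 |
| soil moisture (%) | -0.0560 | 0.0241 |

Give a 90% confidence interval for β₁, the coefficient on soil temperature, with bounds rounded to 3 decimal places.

(0.400, 0.634)

Read off: b = 0.5171, SE = 0.0705 for soil temperature.
df = n − k − 1 = 115 − 3 − 1 = 111.
t* = t_{0.05, 111} = 1.658697.
Margin = t* × SE = 1.658697 × 0.0705 = 0.11694.
CI: 0.5171 ± 0.11694 → (0.400, 0.634).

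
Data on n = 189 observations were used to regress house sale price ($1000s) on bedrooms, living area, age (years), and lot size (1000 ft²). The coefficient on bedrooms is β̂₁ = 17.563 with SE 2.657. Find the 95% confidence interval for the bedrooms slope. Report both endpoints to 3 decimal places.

df = n − k − 1 = 189 − 4 − 1 = 184.
t* = t_{0.025, 184} = 1.972941.
Margin = t* × SE = 1.972941 × 2.657 = 5.24210.
CI: 17.563 ± 5.24210 → (12.321, 22.805).
With 95% confidence, each one-unit increase in bedrooms is associated with a change of between 12.321 and 22.805 $1000s in house sale price, holding the other predictors fixed.

(12.321, 22.805)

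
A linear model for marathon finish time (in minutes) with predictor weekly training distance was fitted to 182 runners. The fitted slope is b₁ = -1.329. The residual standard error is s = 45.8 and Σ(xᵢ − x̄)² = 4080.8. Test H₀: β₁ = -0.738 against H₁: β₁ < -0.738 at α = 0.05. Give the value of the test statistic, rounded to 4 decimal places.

t = -0.8243

SE(b₁) = s/√Sₓₓ = 45.8/√4080.8 = 0.716957.
t = (-1.329 − (-0.738)) / 0.716957 = -0.8243.
df = n − 2 = 180.
One-sided p ≈ 0.2054, which is ≥ 0.05, so fail to reject H₀.
The data do not give significant evidence that the true slope on weekly training distance is below -0.738 minutes per unit.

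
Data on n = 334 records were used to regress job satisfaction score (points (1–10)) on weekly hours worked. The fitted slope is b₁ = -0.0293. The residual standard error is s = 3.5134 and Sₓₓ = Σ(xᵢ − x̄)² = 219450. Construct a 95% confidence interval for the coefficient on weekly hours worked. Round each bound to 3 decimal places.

SE(b₁) = s/√Sₓₓ = 3.5134/√219450 = 0.00749997.
df = n − 2 = 332.
t* = t_{0.025, 332} = 1.967135.
Margin = t* × SE = 1.967135 × 0.00749997 = 0.01475.
CI: -0.0293 ± 0.01475 → (-0.044, -0.015).
With 95% confidence, each one-unit increase in weekly hours worked is associated with a change of between -0.044 and -0.015 points (1–10) in job satisfaction score.

(-0.044, -0.015)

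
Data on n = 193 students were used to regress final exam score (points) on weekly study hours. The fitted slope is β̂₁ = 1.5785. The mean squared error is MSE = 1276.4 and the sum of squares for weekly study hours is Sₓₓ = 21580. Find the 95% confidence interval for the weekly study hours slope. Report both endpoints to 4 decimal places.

(1.0988, 2.0582)

SE(β̂₁) = √(MSE/Sₓₓ) = √(1276.4/21580) = 0.243202.
df = n − 2 = 191.
t* = t_{0.025, 191} = 1.972462.
Margin = t* × SE = 1.972462 × 0.243202 = 0.479707.
CI: 1.5785 ± 0.479707 → (1.0988, 2.0582).
With 95% confidence, each one-unit increase in weekly study hours is associated with a change of between 1.0988 and 2.0582 points in final exam score.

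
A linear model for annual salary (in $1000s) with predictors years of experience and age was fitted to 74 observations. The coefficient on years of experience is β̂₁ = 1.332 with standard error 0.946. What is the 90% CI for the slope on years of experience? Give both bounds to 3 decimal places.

df = n − k − 1 = 74 − 2 − 1 = 71.
t* = t_{0.05, 71} = 1.6666.
Margin = t* × SE = 1.6666 × 0.946 = 1.57660.
CI: 1.332 ± 1.57660 → (-0.245, 2.909).
With 90% confidence, each one-unit increase in years of experience is associated with a change of between -0.245 and 2.909 $1000s in annual salary, holding the other predictors fixed.

(-0.245, 2.909)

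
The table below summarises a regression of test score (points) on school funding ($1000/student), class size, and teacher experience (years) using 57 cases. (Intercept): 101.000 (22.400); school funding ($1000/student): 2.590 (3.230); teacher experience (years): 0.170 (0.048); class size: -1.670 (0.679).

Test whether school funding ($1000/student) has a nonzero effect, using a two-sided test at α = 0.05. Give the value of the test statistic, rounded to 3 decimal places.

Read off: b = 2.590, SE = 3.230 for school funding ($1000/student).
H₀: β₁ = 0 vs H₁: β₁ ≠ 0.
t = 2.590 / 3.230 = 0.802.
df = n − k − 1 = 57 − 3 − 1 = 53.
Two-sided p ≈ 0.4262, which is ≥ 0.05, so fail to reject H₀.
The data do not give significant evidence of an association between school funding ($1000/student) and test score, after adjusting for the other predictors.

t = 0.802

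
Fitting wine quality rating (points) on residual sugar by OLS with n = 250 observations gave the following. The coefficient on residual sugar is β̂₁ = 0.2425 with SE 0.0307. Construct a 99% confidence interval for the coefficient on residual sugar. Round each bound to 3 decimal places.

(0.163, 0.322)

df = n − 2 = 250 − 2 = 248.
t* = t_{0.005, 248} = 2.595799.
Margin = t* × SE = 2.595799 × 0.0307 = 0.07969.
CI: 0.2425 ± 0.07969 → (0.163, 0.322).
With 99% confidence, each one-unit increase in residual sugar is associated with a change of between 0.163 and 0.322 points in wine quality rating.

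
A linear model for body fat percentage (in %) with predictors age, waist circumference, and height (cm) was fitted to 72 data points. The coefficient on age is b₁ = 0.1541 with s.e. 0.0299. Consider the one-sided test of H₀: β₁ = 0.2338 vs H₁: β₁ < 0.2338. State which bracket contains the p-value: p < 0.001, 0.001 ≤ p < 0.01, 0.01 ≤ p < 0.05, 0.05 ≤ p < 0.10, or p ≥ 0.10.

t = (0.1541 − 0.2338) / 0.0299 = -2.666.
df = n − k − 1 = 72 − 3 − 1 = 68.
One-sided p = P(T_{68} < t) ≈ 0.0048.
So 0.001 ≤ p < 0.01.

0.001 ≤ p < 0.01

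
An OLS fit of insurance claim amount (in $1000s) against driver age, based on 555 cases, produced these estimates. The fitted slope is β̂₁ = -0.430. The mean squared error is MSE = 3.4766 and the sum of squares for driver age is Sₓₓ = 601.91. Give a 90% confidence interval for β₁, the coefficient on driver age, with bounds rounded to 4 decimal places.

SE(β̂₁) = √(MSE/Sₓₓ) = √(3.4766/601.91) = 0.0759996.
df = n − 2 = 553.
t* = t_{0.05, 553} = 1.647614.
Margin = t* × SE = 1.647614 × 0.0759996 = 0.125218.
CI: -0.430 ± 0.125218 → (-0.5552, -0.3048).
With 90% confidence, each one-unit increase in driver age is associated with a change of between -0.5552 and -0.3048 $1000s in insurance claim amount.

(-0.5552, -0.3048)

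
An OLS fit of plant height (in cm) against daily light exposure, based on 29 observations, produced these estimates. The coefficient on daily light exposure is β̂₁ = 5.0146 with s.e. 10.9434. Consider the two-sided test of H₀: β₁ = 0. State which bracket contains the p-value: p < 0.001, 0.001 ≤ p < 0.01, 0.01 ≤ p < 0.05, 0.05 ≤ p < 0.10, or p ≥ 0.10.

t = 5.0146 / 10.9434 = 0.458.
df = n − 2 = 29 − 2 = 27.
Two-sided p = 2·P(T_{27} > |t|) ≈ 0.6505.
So p ≥ 0.10.

p ≥ 0.10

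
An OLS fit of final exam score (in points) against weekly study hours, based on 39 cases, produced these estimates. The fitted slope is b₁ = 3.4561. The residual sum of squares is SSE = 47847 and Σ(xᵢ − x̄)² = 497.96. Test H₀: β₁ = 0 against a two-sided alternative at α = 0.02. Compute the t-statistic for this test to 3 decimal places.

t = 2.145

MSE = SSE/(n − 2) = 47847/37 = 1293.16.
SE(b₁) = √(MSE/Sₓₓ) = √(1293.16/497.96) = 1.6115.
t = 3.4561 / 1.6115 = 2.145.
df = n − 2 = 37.
Two-sided p ≈ 0.0386, which is ≥ 0.02, so fail to reject H₀.
The data do not give significant evidence of an association between weekly study hours and final exam score.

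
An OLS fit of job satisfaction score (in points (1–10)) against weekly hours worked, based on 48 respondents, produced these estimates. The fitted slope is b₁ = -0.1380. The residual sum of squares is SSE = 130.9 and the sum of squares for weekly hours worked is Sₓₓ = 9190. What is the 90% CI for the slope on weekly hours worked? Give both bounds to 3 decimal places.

MSE = SSE/(n − 2) = 130.9/46 = 2.84565.
SE(b₁) = √(MSE/Sₓₓ) = √(2.84565/9190) = 0.0175968.
df = n − 2 = 46.
t* = t_{0.05, 46} = 1.67866.
Margin = t* × SE = 1.67866 × 0.0175968 = 0.02954.
CI: -0.1380 ± 0.02954 → (-0.168, -0.108).
With 90% confidence, each one-unit increase in weekly hours worked is associated with a change of between -0.168 and -0.108 points (1–10) in job satisfaction score.

(-0.168, -0.108)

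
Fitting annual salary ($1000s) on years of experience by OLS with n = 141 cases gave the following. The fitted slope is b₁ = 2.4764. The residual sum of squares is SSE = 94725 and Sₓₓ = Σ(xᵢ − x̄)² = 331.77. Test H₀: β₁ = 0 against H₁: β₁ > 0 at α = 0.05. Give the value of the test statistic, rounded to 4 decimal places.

MSE = SSE/(n − 2) = 94725/139 = 681.475.
SE(b₁) = √(MSE/Sₓₓ) = √(681.475/331.77) = 1.4332.
t = 2.4764 / 1.4332 = 1.7279.
df = n − 2 = 139.
One-sided p ≈ 0.0431, which is < 0.05, so reject H₀.
There is evidence that the true slope on years of experience is positive.

t = 1.7279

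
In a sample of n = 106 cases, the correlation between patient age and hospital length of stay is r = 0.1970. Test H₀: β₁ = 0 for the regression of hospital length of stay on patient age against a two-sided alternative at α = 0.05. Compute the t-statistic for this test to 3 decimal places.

t = r·√(n − 2)/√(1 − r²) = 0.1970·√104/√0.961191 = 2.049.
df = n − 2 = 104.
Two-sided p ≈ 0.0430, which is < 0.05, so reject H₀.
There is evidence of a linear association between patient age and hospital length of stay.

t = 2.049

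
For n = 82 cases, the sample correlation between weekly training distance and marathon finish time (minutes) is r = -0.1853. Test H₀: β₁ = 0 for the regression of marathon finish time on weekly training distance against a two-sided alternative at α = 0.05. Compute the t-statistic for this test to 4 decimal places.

t = r·√(n − 2)/√(1 − r²) = -0.1853·√80/√0.965664 = -1.6866.
df = n − 2 = 80.
Two-sided p ≈ 0.0956, which is ≥ 0.05, so fail to reject H₀.
The data do not give significant evidence of a linear association between weekly training distance and marathon finish time.

t = -1.6866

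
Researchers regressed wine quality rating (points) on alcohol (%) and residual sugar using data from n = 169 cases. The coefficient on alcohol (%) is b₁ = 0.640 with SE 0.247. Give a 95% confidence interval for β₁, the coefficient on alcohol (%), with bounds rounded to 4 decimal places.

df = n − k − 1 = 169 − 2 − 1 = 166.
t* = t_{0.025, 166} = 1.974358.
Margin = t* × SE = 1.974358 × 0.247 = 0.487666.
CI: 0.640 ± 0.487666 → (0.1523, 1.1277).
With 95% confidence, each one-unit increase in alcohol (%) is associated with a change of between 0.1523 and 1.1277 points in wine quality rating, holding the other predictors fixed.

(0.1523, 1.1277)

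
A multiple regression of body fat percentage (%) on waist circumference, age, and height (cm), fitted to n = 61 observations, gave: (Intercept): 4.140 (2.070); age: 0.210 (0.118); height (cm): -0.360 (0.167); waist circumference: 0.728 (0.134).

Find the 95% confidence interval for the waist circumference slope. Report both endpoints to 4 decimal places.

Read off: b = 0.728, SE = 0.134 for waist circumference.
df = n − k − 1 = 61 − 3 − 1 = 57.
t* = t_{0.025, 57} = 2.002465.
Margin = t* × SE = 2.002465 × 0.134 = 0.268330.
CI: 0.728 ± 0.268330 → (0.4597, 0.9963).

(0.4597, 0.9963)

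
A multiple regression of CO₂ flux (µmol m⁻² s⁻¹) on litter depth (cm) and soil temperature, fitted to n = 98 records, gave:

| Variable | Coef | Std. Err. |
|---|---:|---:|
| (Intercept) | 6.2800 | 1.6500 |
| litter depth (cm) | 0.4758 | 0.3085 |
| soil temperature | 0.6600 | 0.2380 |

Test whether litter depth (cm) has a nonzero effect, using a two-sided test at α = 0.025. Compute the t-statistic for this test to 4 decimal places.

Read off: b = 0.4758, SE = 0.3085 for litter depth (cm).
H₀: β₁ = 0 vs H₁: β₁ ≠ 0.
t = 0.4758 / 0.3085 = 1.5423.
df = n − k − 1 = 98 − 2 − 1 = 95.
Two-sided p ≈ 0.1263, which is ≥ 0.025, so fail to reject H₀.
The data do not give significant evidence of an association between litter depth (cm) and CO₂ flux, after adjusting for the other predictors.

t = 1.5423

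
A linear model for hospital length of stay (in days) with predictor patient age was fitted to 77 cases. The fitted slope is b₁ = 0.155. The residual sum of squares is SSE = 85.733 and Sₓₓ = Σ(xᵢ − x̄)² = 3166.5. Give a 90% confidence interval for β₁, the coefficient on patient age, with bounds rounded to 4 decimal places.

(0.1234, 0.1866)

MSE = SSE/(n − 2) = 85.733/75 = 1.14311.
SE(b₁) = √(MSE/Sₓₓ) = √(1.14311/3166.5) = 0.019.
df = n − 2 = 75.
t* = t_{0.05, 75} = 1.665425.
Margin = t* × SE = 1.665425 × 0.019 = 0.031643.
CI: 0.155 ± 0.031643 → (0.1234, 0.1866).
With 90% confidence, each one-unit increase in patient age is associated with a change of between 0.1234 and 0.1866 days in hospital length of stay.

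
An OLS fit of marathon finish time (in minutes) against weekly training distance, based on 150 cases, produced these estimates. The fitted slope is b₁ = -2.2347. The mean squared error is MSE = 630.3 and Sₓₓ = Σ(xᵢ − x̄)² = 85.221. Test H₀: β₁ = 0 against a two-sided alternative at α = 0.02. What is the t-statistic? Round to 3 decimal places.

SE(b₁) = √(MSE/Sₓₓ) = √(630.3/85.221) = 2.71957.
t = -2.2347 / 2.71957 = -0.822.
df = n − 2 = 148.
Two-sided p ≈ 0.4126, which is ≥ 0.02, so fail to reject H₀.
The data do not give significant evidence of an association between weekly training distance and marathon finish time.

t = -0.822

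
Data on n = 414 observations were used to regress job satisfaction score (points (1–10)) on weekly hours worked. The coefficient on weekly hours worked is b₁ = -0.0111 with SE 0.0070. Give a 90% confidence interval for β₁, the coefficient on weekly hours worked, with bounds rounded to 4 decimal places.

df = n − 2 = 414 − 2 = 412.
t* = t_{0.05, 412} = 1.64856.
Margin = t* × SE = 1.64856 × 0.0070 = 0.011540.
CI: -0.0111 ± 0.011540 → (-0.0226, 0.0004).
With 90% confidence, each one-unit increase in weekly hours worked is associated with a change of between -0.0226 and 0.0004 points (1–10) in job satisfaction score.

(-0.0226, 0.0004)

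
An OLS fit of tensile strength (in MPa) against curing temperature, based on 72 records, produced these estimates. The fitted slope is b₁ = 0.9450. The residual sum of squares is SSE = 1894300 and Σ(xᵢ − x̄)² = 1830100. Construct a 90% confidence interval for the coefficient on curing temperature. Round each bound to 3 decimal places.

MSE = SSE/(n − 2) = 1894300/70 = 27061.4.
SE(b₁) = √(MSE/Sₓₓ) = √(27061.4/1830100) = 0.121601.
df = n − 2 = 70.
t* = t_{0.05, 70} = 1.666914.
Margin = t* × SE = 1.666914 × 0.121601 = 0.20270.
CI: 0.9450 ± 0.20270 → (0.742, 1.148).
With 90% confidence, each one-unit increase in curing temperature is associated with a change of between 0.742 and 1.148 MPa in tensile strength.

(0.742, 1.148)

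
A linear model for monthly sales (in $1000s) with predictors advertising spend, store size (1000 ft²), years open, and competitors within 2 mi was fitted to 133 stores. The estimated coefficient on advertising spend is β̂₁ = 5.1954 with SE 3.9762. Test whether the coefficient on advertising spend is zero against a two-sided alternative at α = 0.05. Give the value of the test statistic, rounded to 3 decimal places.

t = 1.307

H₀: β₁ = 0 vs H₁: β₁ ≠ 0.
t = (β̂₁ − β₁⁰)/SE = 5.1954 / 3.9762 = 1.307.
df = n − k − 1 = 133 − 4 − 1 = 128.
Two-sided p ≈ 0.1937, which is ≥ 0.05, so fail to reject H₀.
The data do not give significant evidence of an association between advertising spend and monthly sales, after adjusting for the other predictors.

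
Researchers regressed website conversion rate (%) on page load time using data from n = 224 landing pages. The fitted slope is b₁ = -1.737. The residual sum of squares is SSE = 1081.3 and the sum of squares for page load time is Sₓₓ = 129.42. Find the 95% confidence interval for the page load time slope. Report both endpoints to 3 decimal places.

MSE = SSE/(n − 2) = 1081.3/222 = 4.87072.
SE(b₁) = √(MSE/Sₓₓ) = √(4.87072/129.42) = 0.193997.
df = n − 2 = 222.
t* = t_{0.025, 222} = 1.970707.
Margin = t* × SE = 1.970707 × 0.193997 = 0.38231.
CI: -1.737 ± 0.38231 → (-2.119, -1.355).
With 95% confidence, each one-unit increase in page load time is associated with a change of between -2.119 and -1.355 % in website conversion rate.

(-2.119, -1.355)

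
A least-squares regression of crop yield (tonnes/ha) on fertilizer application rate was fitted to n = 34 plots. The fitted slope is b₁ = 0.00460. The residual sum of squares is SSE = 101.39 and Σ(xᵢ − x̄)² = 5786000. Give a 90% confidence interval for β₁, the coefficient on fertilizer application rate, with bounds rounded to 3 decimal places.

MSE = SSE/(n − 2) = 101.39/32 = 3.16844.
SE(b₁) = √(MSE/Sₓₓ) = √(3.16844/5786000) = 0.000740003.
df = n − 2 = 32.
t* = t_{0.05, 32} = 1.693889.
Margin = t* × SE = 1.693889 × 0.000740003 = 0.00125.
CI: 0.00460 ± 0.00125 → (0.003, 0.006).
With 90% confidence, each one-unit increase in fertilizer application rate is associated with a change of between 0.003 and 0.006 tonnes/ha in crop yield.

(0.003, 0.006)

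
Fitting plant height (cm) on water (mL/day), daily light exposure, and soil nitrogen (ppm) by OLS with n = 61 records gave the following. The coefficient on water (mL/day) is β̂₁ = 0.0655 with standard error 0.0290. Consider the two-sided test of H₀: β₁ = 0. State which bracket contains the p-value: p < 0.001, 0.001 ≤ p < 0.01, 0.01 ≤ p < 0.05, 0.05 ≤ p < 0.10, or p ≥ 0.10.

t = 0.0655 / 0.0290 = 2.259.
df = n − k − 1 = 61 − 3 − 1 = 57.
Two-sided p = 2·P(T_{57} > |t|) ≈ 0.0278.
So 0.01 ≤ p < 0.05.

0.01 ≤ p < 0.05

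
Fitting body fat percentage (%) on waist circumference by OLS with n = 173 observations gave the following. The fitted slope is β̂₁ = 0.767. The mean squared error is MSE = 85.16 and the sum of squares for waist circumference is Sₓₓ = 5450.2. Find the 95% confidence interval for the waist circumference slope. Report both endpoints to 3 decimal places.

SE(β̂₁) = √(MSE/Sₓₓ) = √(85.16/5450.2) = 0.125.
df = n − 2 = 171.
t* = t_{0.025, 171} = 1.973934.
Margin = t* × SE = 1.973934 × 0.125 = 0.24674.
CI: 0.767 ± 0.24674 → (0.520, 1.014).
With 95% confidence, each one-unit increase in waist circumference is associated with a change of between 0.520 and 1.014 % in body fat percentage.

(0.520, 1.014)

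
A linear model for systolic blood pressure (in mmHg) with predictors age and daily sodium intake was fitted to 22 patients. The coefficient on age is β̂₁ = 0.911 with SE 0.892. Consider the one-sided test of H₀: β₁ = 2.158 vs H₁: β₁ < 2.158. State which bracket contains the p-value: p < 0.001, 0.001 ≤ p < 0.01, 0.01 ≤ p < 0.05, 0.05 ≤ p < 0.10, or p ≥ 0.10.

0.05 ≤ p < 0.10

t = (0.911 − 2.158) / 0.892 = -1.398.
df = n − k − 1 = 22 − 2 − 1 = 19.
One-sided p = P(T_{19} < t) ≈ 0.0891.
So 0.05 ≤ p < 0.10.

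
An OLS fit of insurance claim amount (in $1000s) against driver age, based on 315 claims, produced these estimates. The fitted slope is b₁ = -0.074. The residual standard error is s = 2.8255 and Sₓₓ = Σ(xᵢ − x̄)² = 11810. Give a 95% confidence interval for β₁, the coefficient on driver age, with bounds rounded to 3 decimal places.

SE(b₁) = s/√Sₓₓ = 2.8255/√11810 = 0.0259998.
df = n − 2 = 313.
t* = t_{0.025, 313} = 1.967572.
Margin = t* × SE = 1.967572 × 0.0259998 = 0.05116.
CI: -0.074 ± 0.05116 → (-0.125, -0.023).
With 95% confidence, each one-unit increase in driver age is associated with a change of between -0.125 and -0.023 $1000s in insurance claim amount.

(-0.125, -0.023)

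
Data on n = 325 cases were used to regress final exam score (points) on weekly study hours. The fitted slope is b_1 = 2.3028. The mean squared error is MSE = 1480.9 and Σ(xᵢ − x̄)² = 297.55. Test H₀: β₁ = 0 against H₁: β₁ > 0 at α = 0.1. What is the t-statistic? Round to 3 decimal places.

SE(b_1) = √(MSE/Sₓₓ) = √(1480.9/297.55) = 2.23091.
t = 2.3028 / 2.23091 = 1.032.
df = n − 2 = 323.
One-sided p ≈ 0.1514, which is ≥ 0.1, so fail to reject H₀.
The data do not give significant evidence that the true slope on weekly study hours is positive.

t = 1.032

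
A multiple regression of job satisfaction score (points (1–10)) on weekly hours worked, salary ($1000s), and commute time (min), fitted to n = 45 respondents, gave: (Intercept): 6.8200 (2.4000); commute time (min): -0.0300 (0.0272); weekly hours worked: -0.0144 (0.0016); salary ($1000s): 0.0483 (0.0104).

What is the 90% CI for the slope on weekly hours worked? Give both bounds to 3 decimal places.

(-0.017, -0.012)

Read off: b = -0.0144, SE = 0.0016 for weekly hours worked.
df = n − k − 1 = 45 − 3 − 1 = 41.
t* = t_{0.05, 41} = 1.682878.
Margin = t* × SE = 1.682878 × 0.0016 = 0.00269.
CI: -0.0144 ± 0.00269 → (-0.017, -0.012).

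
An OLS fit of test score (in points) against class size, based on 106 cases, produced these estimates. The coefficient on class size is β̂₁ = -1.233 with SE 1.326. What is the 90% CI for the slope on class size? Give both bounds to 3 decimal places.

df = n − 2 = 106 − 2 = 104.
t* = t_{0.05, 104} = 1.659637.
Margin = t* × SE = 1.659637 × 1.326 = 2.20068.
CI: -1.233 ± 2.20068 → (-3.434, 0.968).
With 90% confidence, each one-unit increase in class size is associated with a change of between -3.434 and 0.968 points in test score.

(-3.434, 0.968)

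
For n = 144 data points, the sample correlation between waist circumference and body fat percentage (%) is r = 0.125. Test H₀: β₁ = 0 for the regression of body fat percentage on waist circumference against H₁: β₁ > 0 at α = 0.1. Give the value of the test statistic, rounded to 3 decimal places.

t = r·√(n − 2)/√(1 − r²) = 0.125·√142/√0.984375 = 1.501.
df = n − 2 = 142.
One-sided p ≈ 0.0677, which is < 0.1, so reject H₀.
There is evidence of a linear association between waist circumference and body fat percentage.

t = 1.501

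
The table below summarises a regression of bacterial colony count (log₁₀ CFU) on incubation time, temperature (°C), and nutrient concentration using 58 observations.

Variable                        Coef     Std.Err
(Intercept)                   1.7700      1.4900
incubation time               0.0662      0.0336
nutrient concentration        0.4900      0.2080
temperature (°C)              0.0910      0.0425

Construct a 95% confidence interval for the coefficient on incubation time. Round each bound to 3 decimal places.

Read off: b = 0.0662, SE = 0.0336 for incubation time.
df = n − k − 1 = 58 − 3 − 1 = 54.
t* = t_{0.025, 54} = 2.004879.
Margin = t* × SE = 2.004879 × 0.0336 = 0.06736.
CI: 0.0662 ± 0.06736 → (-0.001, 0.134).

(-0.001, 0.134)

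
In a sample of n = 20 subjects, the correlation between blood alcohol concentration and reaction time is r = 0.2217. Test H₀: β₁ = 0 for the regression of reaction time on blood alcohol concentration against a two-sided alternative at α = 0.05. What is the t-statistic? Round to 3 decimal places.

t = 0.965

t = r·√(n − 2)/√(1 − r²) = 0.2217·√18/√0.950849 = 0.965.
df = n − 2 = 18.
Two-sided p ≈ 0.3475, which is ≥ 0.05, so fail to reject H₀.
The data do not give significant evidence of a linear association between blood alcohol concentration and reaction time.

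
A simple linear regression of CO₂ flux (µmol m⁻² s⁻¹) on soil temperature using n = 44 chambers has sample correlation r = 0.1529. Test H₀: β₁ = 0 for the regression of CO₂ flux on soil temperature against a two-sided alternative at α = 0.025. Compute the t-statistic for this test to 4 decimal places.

t = 1.0027

t = r·√(n − 2)/√(1 − r²) = 0.1529·√42/√0.976622 = 1.0027.
df = n − 2 = 42.
Two-sided p ≈ 0.3218, which is ≥ 0.025, so fail to reject H₀.
The data do not give significant evidence of a linear association between soil temperature and CO₂ flux.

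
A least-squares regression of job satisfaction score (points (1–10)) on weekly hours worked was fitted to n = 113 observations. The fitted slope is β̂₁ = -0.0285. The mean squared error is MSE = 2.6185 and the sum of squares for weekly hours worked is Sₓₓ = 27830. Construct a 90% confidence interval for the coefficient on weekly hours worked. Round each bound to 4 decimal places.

(-0.0446, -0.0124)

SE(β̂₁) = √(MSE/Sₓₓ) = √(2.6185/27830) = 0.00969995.
df = n − 2 = 111.
t* = t_{0.05, 111} = 1.658697.
Margin = t* × SE = 1.658697 × 0.00969995 = 0.016089.
CI: -0.0285 ± 0.016089 → (-0.0446, -0.0124).
With 90% confidence, each one-unit increase in weekly hours worked is associated with a change of between -0.0446 and -0.0124 points (1–10) in job satisfaction score.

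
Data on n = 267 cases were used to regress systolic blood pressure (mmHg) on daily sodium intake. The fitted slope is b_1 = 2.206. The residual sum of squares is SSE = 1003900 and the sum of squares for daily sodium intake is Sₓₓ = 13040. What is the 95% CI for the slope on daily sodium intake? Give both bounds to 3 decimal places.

(1.145, 3.267)

MSE = SSE/(n − 2) = 1003900/265 = 3788.3.
SE(b_1) = √(MSE/Sₓₓ) = √(3788.3/13040) = 0.538993.
df = n − 2 = 265.
t* = t_{0.025, 265} = 1.968956.
Margin = t* × SE = 1.968956 × 0.538993 = 1.06125.
CI: 2.206 ± 1.06125 → (1.145, 3.267).
With 95% confidence, each one-unit increase in daily sodium intake is associated with a change of between 1.145 and 3.267 mmHg in systolic blood pressure.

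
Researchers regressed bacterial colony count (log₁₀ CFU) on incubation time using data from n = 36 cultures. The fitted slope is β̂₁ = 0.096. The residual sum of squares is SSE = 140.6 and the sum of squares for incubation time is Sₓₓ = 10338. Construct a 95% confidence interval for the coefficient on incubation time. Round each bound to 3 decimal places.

MSE = SSE/(n − 2) = 140.6/34 = 4.13529.
SE(β̂₁) = √(MSE/Sₓₓ) = √(4.13529/10338) = 0.0200002.
df = n − 2 = 34.
t* = t_{0.025, 34} = 2.032245.
Margin = t* × SE = 2.032245 × 0.0200002 = 0.04065.
CI: 0.096 ± 0.04065 → (0.055, 0.137).
With 95% confidence, each one-unit increase in incubation time is associated with a change of between 0.055 and 0.137 log₁₀ CFU in bacterial colony count.

(0.055, 0.137)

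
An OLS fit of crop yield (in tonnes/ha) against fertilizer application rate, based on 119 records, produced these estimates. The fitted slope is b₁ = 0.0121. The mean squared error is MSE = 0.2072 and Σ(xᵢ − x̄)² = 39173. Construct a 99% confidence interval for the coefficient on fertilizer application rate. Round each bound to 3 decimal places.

SE(b₁) = √(MSE/Sₓₓ) = √(0.2072/39173) = 0.00229986.
df = n − 2 = 117.
t* = t_{0.005, 117} = 2.618504.
Margin = t* × SE = 2.618504 × 0.00229986 = 0.00602.
CI: 0.0121 ± 0.00602 → (0.006, 0.018).
With 99% confidence, each one-unit increase in fertilizer application rate is associated with a change of between 0.006 and 0.018 tonnes/ha in crop yield.

(0.006, 0.018)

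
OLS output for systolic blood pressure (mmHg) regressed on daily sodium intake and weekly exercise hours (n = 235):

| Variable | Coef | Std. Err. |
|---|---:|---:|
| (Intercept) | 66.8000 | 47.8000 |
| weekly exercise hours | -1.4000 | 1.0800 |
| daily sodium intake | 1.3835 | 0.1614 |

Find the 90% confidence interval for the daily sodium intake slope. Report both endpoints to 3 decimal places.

(1.117, 1.650)

Read off: b = 1.3835, SE = 0.1614 for daily sodium intake.
df = n − k − 1 = 235 − 2 − 1 = 232.
t* = t_{0.05, 232} = 1.651448.
Margin = t* × SE = 1.651448 × 0.1614 = 0.26654.
CI: 1.3835 ± 0.26654 → (1.117, 1.650).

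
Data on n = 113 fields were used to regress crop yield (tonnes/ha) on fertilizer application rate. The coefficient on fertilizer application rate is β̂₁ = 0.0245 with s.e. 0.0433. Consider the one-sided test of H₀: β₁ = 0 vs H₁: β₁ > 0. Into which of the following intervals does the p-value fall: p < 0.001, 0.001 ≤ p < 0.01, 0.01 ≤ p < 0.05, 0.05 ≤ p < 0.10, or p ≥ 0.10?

t = 0.0245 / 0.0433 = 0.566.
df = n − 2 = 113 − 2 = 111.
One-sided p = P(T_{111} > t) ≈ 0.2863.
So p ≥ 0.10.

p ≥ 0.10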